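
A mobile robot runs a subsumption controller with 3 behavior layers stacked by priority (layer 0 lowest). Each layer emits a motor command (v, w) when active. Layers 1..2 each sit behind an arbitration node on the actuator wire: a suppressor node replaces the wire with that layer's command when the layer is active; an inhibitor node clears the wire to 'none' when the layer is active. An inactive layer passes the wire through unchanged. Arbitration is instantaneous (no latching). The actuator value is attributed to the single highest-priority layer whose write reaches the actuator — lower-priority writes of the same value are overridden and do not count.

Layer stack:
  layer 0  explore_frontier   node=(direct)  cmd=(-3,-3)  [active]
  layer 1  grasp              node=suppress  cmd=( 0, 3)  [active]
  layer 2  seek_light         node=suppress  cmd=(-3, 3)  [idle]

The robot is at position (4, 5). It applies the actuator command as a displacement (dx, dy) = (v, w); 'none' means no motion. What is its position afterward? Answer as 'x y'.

L0 explore_frontier: active, feeds wire = (-3, -3)
L1 grasp: active, suppressor → wire = (0, 3)
L2 seek_light: idle → wire stays (0, 3)
actuator = (0, 3)
position: (4, 5) + (0, 3) = (4, 8)

4 8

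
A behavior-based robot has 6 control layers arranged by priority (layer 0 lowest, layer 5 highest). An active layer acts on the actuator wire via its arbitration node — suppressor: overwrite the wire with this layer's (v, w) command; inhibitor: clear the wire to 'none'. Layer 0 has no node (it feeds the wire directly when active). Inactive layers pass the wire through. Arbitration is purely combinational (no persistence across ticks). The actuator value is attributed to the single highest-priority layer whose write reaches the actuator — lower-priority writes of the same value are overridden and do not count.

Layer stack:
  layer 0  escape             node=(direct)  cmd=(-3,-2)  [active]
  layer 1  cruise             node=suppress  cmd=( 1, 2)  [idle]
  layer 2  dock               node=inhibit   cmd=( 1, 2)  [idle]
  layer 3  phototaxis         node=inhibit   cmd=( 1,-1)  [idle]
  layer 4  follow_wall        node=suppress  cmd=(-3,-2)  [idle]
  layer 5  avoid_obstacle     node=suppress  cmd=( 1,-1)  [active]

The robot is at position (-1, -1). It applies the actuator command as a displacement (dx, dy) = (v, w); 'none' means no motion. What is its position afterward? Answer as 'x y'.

layer 0 (escape) active — direct: (-3, -2)
layer 1 (cruise) idle — unchanged: (-3, -2)
layer 2 (dock) idle — unchanged: (-3, -2)
layer 3 (phototaxis) idle — unchanged: (-3, -2)
layer 4 (follow_wall) idle — unchanged: (-3, -2)
layer 5 (avoid_obstacle) active — suppresses: (1, -1)
→ actuator (1, -1)
position: (-1, -1) + (1, -1) = (0, -2)

0 -2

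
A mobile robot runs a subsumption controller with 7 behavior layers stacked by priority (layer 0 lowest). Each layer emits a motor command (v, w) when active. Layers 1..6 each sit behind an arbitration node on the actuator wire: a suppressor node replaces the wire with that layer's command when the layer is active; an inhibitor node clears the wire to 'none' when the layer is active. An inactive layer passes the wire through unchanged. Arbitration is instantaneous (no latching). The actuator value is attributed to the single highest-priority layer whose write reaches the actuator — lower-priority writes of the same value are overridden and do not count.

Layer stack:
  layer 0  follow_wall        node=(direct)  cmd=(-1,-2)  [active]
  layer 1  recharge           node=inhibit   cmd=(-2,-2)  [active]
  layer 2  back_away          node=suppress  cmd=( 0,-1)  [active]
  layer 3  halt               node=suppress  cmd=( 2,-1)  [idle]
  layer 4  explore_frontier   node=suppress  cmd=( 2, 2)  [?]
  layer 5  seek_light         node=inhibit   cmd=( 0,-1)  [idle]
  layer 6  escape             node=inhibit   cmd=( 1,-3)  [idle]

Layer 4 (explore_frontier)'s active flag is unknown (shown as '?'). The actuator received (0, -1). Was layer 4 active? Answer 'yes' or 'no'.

If layer 4 is active=yes:
  actuator would be (2, 2)
If layer 4 is active=no:
  actuator would be (0, -1)
Observed (0, -1), so layer 4 was idle.

no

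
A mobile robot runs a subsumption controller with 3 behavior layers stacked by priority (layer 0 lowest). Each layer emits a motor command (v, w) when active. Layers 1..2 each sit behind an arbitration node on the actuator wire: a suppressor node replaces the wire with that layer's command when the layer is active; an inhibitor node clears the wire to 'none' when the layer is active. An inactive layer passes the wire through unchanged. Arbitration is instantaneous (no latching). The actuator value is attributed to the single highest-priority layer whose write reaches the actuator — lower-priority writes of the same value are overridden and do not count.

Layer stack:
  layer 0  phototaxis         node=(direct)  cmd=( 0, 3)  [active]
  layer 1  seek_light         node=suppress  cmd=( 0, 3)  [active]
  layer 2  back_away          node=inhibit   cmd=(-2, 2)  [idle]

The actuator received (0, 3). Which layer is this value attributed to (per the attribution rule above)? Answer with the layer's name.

seek_light

layer 0 (phototaxis) active — direct: (0, 3)
layer 1 (seek_light) active — suppresses: (0, 3)
layer 2 (back_away) idle — unchanged: (0, 3)
→ actuator (0, 3)
last writer: layer 1 = seek_light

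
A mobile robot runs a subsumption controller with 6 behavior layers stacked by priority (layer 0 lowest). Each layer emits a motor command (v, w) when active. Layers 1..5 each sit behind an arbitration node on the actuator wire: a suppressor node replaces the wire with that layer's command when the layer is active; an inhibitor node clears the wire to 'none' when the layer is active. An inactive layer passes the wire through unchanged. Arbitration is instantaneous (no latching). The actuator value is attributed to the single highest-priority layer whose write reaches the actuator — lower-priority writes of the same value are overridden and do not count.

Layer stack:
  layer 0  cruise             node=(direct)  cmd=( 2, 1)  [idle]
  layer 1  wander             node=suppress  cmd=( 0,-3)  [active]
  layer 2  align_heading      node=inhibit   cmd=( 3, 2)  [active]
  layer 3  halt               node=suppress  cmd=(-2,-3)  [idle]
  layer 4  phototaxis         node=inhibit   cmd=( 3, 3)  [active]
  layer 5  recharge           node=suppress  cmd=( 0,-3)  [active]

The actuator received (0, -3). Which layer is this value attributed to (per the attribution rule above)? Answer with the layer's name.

recharge

layer 0 (cruise) idle — none
layer 1 (wander) active — suppresses: (0, -3)
layer 2 (align_heading) active — inhibits: none
layer 3 (halt) idle — unchanged: none
layer 4 (phototaxis) active — inhibits: none
layer 5 (recharge) active — suppresses: (0, -3)
→ actuator (0, -3)
last writer: layer 5 = recharge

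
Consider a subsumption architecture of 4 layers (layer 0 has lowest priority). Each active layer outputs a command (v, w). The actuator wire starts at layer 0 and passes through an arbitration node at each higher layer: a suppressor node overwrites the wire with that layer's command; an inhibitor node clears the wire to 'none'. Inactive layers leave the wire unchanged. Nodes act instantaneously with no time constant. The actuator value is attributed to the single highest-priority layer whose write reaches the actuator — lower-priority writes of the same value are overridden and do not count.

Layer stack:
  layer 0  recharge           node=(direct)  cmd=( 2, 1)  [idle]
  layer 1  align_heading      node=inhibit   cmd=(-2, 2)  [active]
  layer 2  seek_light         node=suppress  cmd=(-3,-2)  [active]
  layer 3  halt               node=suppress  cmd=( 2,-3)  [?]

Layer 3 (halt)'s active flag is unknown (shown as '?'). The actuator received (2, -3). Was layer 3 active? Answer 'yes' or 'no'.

If layer 3 is active=yes:
  actuator would be (2, -3)
If layer 3 is active=no:
  actuator would be (-3, -2)
Observed (2, -3), so layer 3 was active.

yes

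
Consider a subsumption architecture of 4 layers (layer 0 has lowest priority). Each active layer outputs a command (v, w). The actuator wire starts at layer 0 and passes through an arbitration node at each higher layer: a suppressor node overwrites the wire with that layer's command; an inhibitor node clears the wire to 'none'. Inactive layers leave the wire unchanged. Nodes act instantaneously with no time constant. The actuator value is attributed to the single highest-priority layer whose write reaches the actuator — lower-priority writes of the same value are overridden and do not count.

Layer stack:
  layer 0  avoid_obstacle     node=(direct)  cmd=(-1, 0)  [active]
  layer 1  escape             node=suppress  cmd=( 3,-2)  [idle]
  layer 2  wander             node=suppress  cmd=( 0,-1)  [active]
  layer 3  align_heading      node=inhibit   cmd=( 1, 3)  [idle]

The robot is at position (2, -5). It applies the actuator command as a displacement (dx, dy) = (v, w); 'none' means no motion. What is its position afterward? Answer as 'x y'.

layer 0 (avoid_obstacle) active — direct: (-1, 0)
layer 1 (escape) idle — unchanged: (-1, 0)
layer 2 (wander) active — suppresses: (0, -1)
layer 3 (align_heading) idle — unchanged: (0, -1)
→ actuator (0, -1)
position: (2, -5) + (0, -1) = (2, -6)

2 -6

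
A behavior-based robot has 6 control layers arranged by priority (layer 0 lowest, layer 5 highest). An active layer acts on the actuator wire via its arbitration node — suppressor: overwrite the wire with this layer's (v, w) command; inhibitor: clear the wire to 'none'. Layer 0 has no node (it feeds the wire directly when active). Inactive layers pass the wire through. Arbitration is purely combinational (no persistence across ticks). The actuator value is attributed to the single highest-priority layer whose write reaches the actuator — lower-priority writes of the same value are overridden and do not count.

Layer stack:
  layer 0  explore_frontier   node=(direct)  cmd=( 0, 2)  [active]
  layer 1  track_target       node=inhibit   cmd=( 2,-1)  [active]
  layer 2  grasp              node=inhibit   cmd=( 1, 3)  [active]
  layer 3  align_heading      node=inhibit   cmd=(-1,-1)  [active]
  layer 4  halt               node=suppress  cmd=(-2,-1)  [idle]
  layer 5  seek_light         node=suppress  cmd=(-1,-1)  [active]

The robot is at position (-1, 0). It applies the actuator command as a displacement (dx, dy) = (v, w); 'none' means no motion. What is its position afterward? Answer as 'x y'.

-2 -1

[0] explore_frontier on; wire := (0, 2)
[1] track_target on (inhibit); wire := none
[2] grasp on (inhibit); wire := none
[3] align_heading on (inhibit); wire := none
[4] halt off; pass none
[5] seek_light on (suppress); wire := (-1, -1)
output (-1, -1)
position: (-1, 0) + (-1, -1) = (-2, -1)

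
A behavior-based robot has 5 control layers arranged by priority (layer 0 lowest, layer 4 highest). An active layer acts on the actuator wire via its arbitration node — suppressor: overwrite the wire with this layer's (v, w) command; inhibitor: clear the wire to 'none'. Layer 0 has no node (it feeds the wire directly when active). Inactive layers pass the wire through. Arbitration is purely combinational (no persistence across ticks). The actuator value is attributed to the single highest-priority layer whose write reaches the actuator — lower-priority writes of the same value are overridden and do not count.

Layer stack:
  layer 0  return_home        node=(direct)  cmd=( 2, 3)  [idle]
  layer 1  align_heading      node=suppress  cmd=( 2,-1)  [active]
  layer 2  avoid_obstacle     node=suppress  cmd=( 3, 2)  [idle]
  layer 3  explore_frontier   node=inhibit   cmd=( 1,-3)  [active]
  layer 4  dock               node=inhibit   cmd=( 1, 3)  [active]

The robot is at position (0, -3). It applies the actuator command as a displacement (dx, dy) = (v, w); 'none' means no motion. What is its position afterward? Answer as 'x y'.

0 -3

L0 return_home: idle → wire = none
L1 align_heading: active, suppressor → wire = (2, -1)
L2 avoid_obstacle: idle → wire stays (2, -1)
L3 explore_frontier: active, inhibitor → wire = none
L4 dock: active, inhibitor → wire = none
actuator = none
position: (0, -3) + none = (0, -3)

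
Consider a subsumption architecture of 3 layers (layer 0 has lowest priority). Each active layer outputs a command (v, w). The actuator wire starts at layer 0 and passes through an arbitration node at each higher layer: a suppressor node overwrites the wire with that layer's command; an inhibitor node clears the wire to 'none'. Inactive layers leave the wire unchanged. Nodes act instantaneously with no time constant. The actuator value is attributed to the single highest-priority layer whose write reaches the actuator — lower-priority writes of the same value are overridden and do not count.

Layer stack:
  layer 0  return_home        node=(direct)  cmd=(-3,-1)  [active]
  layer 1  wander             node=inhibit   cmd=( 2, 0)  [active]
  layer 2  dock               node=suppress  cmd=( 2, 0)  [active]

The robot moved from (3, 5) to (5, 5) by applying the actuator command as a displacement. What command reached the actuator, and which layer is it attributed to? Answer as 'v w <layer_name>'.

displacement = (5, 5) − (3, 5) = (2, 0)
layer 0 (return_home) active — direct: (-3, -1)
layer 1 (wander) active — inhibits: none
layer 2 (dock) active — suppresses: (2, 0)
→ actuator (2, 0) — from layer 2 (dock)

2 0 dock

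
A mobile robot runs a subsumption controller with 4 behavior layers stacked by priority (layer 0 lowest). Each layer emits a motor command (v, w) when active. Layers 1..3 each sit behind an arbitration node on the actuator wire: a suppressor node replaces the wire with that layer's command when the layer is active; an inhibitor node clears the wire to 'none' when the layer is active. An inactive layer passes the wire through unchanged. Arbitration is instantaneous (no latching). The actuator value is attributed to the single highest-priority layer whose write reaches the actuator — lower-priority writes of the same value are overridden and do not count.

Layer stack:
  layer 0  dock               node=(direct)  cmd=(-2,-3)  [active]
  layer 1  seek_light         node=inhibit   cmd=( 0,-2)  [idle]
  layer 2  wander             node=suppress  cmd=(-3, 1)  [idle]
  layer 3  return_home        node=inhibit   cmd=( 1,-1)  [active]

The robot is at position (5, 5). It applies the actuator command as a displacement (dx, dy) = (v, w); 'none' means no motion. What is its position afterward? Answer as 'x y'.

5 5

layer 0 (dock) active — direct: (-2, -3)
layer 1 (seek_light) idle — unchanged: (-2, -3)
layer 2 (wander) idle — unchanged: (-2, -3)
layer 3 (return_home) active — inhibits: none
→ actuator none
position: (5, 5) + none = (5, 5)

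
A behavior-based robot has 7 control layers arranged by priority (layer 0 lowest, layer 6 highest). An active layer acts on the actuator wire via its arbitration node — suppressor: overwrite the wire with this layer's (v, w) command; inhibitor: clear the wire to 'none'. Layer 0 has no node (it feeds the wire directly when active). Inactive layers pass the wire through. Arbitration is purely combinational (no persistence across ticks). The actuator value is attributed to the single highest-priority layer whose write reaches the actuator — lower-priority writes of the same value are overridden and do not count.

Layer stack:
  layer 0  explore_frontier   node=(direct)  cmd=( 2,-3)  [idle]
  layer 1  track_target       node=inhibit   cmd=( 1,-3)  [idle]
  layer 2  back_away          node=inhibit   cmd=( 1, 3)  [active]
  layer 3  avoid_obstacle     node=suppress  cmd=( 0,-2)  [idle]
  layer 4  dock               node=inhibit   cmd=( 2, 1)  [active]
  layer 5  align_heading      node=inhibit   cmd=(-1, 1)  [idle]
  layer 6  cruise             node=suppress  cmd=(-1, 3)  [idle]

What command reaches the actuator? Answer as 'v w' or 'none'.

L0 explore_frontier: idle → wire = none
L1 track_target: idle → wire stays none
L2 back_away: active, inhibitor → wire = none
L3 avoid_obstacle: idle → wire stays none
L4 dock: active, inhibitor → wire = none
L5 align_heading: idle → wire stays none
L6 cruise: idle → wire stays none
actuator = none

none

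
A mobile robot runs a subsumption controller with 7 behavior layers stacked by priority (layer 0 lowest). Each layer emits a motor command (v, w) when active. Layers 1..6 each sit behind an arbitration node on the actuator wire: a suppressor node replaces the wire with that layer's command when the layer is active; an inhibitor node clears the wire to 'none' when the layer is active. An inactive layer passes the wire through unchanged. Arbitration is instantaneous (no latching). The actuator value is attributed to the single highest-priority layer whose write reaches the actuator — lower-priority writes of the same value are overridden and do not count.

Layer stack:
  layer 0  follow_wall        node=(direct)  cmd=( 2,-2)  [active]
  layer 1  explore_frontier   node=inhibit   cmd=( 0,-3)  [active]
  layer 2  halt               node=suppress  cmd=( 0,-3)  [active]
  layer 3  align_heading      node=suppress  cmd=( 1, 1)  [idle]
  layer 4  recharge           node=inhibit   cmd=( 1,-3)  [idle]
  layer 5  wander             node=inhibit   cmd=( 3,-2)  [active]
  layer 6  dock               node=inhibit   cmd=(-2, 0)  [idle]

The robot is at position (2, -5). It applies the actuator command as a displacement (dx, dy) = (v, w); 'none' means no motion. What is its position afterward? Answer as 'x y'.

2 -5

L0 follow_wall: active, feeds wire = (2, -2)
L1 explore_frontier: active, inhibitor → wire = none
L2 halt: active, suppressor → wire = (0, -3)
L3 align_heading: idle → wire stays (0, -3)
L4 recharge: idle → wire stays (0, -3)
L5 wander: active, inhibitor → wire = none
L6 dock: idle → wire stays none
actuator = none
position: (2, -5) + none = (2, -5)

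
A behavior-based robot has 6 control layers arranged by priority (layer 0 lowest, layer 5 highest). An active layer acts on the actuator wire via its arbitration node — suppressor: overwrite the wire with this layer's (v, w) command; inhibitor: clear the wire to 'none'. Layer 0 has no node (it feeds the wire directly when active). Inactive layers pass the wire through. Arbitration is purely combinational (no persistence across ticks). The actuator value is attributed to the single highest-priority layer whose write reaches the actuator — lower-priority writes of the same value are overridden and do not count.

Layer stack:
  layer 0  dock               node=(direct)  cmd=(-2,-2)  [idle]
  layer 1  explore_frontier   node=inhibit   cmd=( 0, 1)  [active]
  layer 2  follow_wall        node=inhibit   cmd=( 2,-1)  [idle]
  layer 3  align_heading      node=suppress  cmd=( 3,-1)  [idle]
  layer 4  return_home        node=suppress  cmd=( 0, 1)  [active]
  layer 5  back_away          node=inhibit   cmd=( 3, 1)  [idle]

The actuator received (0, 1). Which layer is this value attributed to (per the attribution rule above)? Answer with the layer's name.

return_home

layer 0 (dock) idle — none
layer 1 (explore_frontier) active — inhibits: none
layer 2 (follow_wall) idle — unchanged: none
layer 3 (align_heading) idle — unchanged: none
layer 4 (return_home) active — suppresses: (0, 1)
layer 5 (back_away) idle — unchanged: (0, 1)
→ actuator (0, 1)
last writer: layer 4 = return_home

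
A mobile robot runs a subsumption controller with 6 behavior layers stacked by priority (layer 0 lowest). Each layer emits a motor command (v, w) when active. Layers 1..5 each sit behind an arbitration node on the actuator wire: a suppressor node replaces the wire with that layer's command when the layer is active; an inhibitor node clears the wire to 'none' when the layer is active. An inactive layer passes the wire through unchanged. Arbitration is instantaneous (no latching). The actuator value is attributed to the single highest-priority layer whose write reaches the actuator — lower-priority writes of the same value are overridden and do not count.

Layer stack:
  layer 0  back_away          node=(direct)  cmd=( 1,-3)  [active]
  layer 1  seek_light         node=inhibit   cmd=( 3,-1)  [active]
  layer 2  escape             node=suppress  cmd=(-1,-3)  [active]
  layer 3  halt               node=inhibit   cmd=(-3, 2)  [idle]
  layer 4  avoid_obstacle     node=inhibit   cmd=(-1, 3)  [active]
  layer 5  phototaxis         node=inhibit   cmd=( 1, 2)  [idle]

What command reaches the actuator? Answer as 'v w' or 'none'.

layer 0 (back_away) active — direct: (1, -3)
layer 1 (seek_light) active — inhibits: none
layer 2 (escape) active — suppresses: (-1, -3)
layer 3 (halt) idle — unchanged: (-1, -3)
layer 4 (avoid_obstacle) active — inhibits: none
layer 5 (phototaxis) idle — unchanged: none
→ actuator none

none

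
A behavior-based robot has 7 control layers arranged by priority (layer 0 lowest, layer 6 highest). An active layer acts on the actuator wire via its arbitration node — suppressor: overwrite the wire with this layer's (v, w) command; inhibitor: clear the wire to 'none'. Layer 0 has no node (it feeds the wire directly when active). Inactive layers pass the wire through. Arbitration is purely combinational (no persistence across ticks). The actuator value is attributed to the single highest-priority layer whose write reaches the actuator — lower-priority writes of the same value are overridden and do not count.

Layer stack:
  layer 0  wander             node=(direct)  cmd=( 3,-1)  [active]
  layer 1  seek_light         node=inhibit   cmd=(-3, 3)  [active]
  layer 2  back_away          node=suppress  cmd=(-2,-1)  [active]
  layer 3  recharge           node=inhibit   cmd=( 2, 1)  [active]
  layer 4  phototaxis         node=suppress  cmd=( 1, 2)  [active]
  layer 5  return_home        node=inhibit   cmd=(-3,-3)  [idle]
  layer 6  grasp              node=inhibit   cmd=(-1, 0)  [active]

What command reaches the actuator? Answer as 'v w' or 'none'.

none

L0 wander: active, feeds wire = (3, -1)
L1 seek_light: active, inhibitor → wire = none
L2 back_away: active, suppressor → wire = (-2, -1)
L3 recharge: active, inhibitor → wire = none
L4 phototaxis: active, suppressor → wire = (1, 2)
L5 return_home: idle → wire stays (1, 2)
L6 grasp: active, inhibitor → wire = none
actuator = none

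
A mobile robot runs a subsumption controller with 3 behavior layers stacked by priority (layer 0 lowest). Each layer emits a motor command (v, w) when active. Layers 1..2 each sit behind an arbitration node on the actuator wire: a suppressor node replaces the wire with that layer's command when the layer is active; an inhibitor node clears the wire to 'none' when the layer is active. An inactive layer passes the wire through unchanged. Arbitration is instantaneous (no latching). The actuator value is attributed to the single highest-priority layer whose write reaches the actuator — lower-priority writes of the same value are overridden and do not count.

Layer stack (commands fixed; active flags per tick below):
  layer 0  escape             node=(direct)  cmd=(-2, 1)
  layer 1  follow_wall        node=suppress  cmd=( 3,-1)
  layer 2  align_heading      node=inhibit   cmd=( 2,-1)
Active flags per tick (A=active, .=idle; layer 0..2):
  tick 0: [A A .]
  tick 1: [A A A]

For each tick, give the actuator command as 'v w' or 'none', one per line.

3 -1
none

tick 0:
  [0] escape on; wire := (-2, 1)
  [1] follow_wall on (suppress); wire := (3, -1)
  [2] align_heading off; pass (3, -1)
  output (3, -1)
tick 1:
  [0] escape on; wire := (-2, 1)
  [1] follow_wall on (suppress); wire := (3, -1)
  [2] align_heading on (inhibit); wire := none
  output none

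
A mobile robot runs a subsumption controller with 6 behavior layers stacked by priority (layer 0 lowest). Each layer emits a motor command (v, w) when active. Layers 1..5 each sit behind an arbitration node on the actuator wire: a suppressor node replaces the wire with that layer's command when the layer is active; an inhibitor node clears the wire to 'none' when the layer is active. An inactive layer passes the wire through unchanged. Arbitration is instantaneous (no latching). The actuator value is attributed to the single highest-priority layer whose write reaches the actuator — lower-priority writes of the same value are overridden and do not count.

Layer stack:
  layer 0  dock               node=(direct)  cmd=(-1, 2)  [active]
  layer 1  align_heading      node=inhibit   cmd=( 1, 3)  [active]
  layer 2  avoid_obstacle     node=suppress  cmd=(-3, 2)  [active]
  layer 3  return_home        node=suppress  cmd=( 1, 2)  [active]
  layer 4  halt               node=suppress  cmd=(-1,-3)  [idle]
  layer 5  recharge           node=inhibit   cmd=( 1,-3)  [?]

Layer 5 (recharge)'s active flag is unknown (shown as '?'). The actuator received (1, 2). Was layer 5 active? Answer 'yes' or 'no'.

If layer 5 is active=yes:
  actuator would be none
If layer 5 is active=no:
  actuator would be (1, 2)
Observed (1, 2), so layer 5 was idle.

no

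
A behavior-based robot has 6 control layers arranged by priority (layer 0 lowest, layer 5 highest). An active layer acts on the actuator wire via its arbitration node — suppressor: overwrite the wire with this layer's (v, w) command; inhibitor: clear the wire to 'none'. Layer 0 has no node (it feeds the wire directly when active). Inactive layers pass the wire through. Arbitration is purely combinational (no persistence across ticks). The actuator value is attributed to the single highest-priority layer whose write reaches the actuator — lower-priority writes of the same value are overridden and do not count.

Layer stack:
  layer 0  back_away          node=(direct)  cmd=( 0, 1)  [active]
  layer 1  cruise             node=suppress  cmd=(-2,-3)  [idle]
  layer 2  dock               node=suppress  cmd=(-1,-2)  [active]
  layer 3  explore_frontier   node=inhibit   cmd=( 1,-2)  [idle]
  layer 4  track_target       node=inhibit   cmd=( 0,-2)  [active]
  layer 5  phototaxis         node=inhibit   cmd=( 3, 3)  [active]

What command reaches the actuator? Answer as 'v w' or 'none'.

L0 back_away: active, feeds wire = (0, 1)
L1 cruise: idle → wire stays (0, 1)
L2 dock: active, suppressor → wire = (-1, -2)
L3 explore_frontier: idle → wire stays (-1, -2)
L4 track_target: active, inhibitor → wire = none
L5 phototaxis: active, inhibitor → wire = none
actuator = none

none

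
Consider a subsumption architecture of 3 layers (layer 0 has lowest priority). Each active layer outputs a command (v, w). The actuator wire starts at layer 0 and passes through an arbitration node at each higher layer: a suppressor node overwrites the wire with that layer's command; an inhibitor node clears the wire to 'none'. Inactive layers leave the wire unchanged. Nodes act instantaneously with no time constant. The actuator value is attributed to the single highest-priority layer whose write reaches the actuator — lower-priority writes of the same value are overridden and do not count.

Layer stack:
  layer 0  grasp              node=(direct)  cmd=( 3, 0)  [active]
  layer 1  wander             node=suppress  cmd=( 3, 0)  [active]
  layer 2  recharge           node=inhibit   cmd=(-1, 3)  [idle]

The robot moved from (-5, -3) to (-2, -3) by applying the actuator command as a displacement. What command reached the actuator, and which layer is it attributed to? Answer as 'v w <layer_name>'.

displacement = (-2, -3) − (-5, -3) = (3, 0)
L0 grasp: active, feeds wire = (3, 0)
L1 wander: active, suppressor → wire = (3, 0)
L2 recharge: idle → wire stays (3, 0)
actuator = (3, 0) — from layer 1 (wander)

3 0 wander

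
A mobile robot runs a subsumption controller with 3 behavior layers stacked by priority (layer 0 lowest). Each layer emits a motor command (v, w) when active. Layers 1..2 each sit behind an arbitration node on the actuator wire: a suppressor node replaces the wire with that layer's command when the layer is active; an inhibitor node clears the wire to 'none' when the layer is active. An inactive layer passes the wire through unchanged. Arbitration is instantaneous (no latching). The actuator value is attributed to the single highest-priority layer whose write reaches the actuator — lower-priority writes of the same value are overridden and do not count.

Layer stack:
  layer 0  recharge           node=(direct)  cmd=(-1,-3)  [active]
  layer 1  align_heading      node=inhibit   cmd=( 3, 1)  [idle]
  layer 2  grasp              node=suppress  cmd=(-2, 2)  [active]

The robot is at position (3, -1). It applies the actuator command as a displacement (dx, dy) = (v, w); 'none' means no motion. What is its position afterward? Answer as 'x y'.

1 1

L0 recharge: active, feeds wire = (-1, -3)
L1 align_heading: idle → wire stays (-1, -3)
L2 grasp: active, suppressor → wire = (-2, 2)
actuator = (-2, 2)
position: (3, -1) + (-2, 2) = (1, 1)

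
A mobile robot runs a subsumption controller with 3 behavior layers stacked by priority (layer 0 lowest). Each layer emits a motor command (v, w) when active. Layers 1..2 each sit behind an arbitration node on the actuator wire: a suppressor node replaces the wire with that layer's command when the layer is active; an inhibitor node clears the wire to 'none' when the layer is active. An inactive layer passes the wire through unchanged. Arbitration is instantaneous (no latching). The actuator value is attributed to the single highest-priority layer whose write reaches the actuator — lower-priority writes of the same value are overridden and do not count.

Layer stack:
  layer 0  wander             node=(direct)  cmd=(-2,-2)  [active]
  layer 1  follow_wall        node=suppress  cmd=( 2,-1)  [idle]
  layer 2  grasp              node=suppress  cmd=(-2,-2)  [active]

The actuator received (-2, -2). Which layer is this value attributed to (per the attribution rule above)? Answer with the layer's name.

grasp

[0] wander on; wire := (-2, -2)
[1] follow_wall off; pass (-2, -2)
[2] grasp on (suppress); wire := (-2, -2)
output (-2, -2)
last writer: layer 2 = grasp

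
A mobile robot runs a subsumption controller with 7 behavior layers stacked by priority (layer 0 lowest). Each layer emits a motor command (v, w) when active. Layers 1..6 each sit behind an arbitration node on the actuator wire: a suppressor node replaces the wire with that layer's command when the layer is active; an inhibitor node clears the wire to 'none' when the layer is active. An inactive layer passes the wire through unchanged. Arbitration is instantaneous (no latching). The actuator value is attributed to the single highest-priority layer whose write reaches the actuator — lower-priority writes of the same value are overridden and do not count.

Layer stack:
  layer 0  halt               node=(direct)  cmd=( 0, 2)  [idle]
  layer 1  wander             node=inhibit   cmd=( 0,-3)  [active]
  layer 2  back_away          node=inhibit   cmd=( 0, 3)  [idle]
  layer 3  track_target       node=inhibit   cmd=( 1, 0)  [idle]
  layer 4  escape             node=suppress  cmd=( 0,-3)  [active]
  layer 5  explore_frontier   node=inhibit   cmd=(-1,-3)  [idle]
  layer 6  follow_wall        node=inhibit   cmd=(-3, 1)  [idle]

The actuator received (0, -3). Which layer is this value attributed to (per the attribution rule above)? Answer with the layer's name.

layer 0 (halt) idle — none
layer 1 (wander) active — inhibits: none
layer 2 (back_away) idle — unchanged: none
layer 3 (track_target) idle — unchanged: none
layer 4 (escape) active — suppresses: (0, -3)
layer 5 (explore_frontier) idle — unchanged: (0, -3)
layer 6 (follow_wall) idle — unchanged: (0, -3)
→ actuator (0, -3)
last writer: layer 4 = escape

escape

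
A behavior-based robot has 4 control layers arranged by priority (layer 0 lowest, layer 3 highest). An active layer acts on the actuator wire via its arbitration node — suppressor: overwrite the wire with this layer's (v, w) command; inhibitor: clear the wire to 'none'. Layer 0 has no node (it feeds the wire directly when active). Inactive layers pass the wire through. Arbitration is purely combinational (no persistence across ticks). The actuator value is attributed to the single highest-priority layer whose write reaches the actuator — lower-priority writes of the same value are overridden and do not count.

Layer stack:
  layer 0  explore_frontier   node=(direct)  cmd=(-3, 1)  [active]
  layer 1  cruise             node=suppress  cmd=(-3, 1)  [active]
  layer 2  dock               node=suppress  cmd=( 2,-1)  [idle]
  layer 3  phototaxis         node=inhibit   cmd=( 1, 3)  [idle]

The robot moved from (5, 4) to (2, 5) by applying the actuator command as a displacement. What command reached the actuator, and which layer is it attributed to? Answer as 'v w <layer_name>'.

displacement = (2, 5) − (5, 4) = (-3, 1)
layer 0 (explore_frontier) active — direct: (-3, 1)
layer 1 (cruise) active — suppresses: (-3, 1)
layer 2 (dock) idle — unchanged: (-3, 1)
layer 3 (phototaxis) idle — unchanged: (-3, 1)
→ actuator (-3, 1) — from layer 1 (cruise)

-3 1 cruise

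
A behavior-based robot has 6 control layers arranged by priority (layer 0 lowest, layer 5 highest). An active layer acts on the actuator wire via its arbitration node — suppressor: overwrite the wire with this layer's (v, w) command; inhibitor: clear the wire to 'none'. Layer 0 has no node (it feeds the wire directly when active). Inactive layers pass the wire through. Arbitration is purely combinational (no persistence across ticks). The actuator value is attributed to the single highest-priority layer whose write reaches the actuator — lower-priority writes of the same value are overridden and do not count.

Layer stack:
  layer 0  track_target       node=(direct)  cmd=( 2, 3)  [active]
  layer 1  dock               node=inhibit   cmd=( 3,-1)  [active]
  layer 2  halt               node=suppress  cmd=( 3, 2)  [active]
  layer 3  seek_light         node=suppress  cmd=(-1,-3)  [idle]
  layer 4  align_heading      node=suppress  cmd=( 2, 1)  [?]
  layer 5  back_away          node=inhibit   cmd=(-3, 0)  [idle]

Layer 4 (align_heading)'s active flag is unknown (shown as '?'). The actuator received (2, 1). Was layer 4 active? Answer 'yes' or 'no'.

yes

If layer 4 is active=yes:
  actuator would be (2, 1)
If layer 4 is active=no:
  actuator would be (3, 2)
Observed (2, 1), so layer 4 was active.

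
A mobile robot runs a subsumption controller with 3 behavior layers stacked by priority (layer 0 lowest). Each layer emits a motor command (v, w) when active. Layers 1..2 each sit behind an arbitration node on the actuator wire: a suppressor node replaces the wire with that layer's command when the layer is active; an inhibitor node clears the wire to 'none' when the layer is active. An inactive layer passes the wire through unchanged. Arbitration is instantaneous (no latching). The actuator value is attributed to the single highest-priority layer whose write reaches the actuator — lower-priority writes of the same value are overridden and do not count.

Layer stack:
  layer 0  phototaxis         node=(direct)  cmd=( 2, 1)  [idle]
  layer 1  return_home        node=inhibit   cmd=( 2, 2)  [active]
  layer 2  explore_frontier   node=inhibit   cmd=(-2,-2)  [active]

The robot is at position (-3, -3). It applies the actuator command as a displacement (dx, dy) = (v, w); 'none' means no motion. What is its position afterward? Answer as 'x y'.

-3 -3

L0 phototaxis: idle → wire = none
L1 return_home: active, inhibitor → wire = none
L2 explore_frontier: active, inhibitor → wire = none
actuator = none
position: (-3, -3) + none = (-3, -3)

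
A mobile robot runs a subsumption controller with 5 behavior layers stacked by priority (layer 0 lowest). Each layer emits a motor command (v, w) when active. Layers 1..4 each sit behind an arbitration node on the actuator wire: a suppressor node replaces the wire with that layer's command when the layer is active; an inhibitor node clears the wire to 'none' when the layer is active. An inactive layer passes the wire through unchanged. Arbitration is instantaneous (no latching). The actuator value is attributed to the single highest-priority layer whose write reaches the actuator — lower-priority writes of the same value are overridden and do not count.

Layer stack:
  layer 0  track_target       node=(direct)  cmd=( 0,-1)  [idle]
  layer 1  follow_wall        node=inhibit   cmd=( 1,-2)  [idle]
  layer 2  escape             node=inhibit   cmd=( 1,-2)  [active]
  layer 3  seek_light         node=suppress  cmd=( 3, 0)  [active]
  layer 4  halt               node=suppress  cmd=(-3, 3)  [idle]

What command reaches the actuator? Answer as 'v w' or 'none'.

3 0

[0] track_target off; wire := none
[1] follow_wall off; pass none
[2] escape on (inhibit); wire := none
[3] seek_light on (suppress); wire := (3, 0)
[4] halt off; pass (3, 0)
output (3, 0)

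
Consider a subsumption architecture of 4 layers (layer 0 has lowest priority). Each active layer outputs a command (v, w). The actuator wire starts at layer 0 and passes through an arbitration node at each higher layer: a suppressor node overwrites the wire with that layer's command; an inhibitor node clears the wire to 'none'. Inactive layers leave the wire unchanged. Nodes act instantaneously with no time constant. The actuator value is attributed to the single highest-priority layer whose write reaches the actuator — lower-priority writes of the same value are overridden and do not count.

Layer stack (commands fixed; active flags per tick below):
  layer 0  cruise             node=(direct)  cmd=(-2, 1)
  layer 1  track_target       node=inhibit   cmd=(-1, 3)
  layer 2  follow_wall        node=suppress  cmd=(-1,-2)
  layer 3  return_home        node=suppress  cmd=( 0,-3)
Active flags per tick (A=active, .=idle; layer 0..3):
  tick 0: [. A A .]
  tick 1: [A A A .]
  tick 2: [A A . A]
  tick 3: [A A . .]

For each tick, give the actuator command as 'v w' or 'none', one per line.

-1 -2
-1 -2
0 -3
none

tick 0:
  [0] cruise off; wire := none
  [1] track_target on (inhibit); wire := none
  [2] follow_wall on (suppress); wire := (-1, -2)
  [3] return_home off; pass (-1, -2)
  output (-1, -2)
tick 1:
  [0] cruise on; wire := (-2, 1)
  [1] track_target on (inhibit); wire := none
  [2] follow_wall on (suppress); wire := (-1, -2)
  [3] return_home off; pass (-1, -2)
  output (-1, -2)
tick 2:
  [0] cruise on; wire := (-2, 1)
  [1] track_target on (inhibit); wire := none
  [2] follow_wall off; pass none
  [3] return_home on (suppress); wire := (0, -3)
  output (0, -3)
tick 3:
  [0] cruise on; wire := (-2, 1)
  [1] track_target on (inhibit); wire := none
  [2] follow_wall off; pass none
  [3] return_home off; pass none
  output none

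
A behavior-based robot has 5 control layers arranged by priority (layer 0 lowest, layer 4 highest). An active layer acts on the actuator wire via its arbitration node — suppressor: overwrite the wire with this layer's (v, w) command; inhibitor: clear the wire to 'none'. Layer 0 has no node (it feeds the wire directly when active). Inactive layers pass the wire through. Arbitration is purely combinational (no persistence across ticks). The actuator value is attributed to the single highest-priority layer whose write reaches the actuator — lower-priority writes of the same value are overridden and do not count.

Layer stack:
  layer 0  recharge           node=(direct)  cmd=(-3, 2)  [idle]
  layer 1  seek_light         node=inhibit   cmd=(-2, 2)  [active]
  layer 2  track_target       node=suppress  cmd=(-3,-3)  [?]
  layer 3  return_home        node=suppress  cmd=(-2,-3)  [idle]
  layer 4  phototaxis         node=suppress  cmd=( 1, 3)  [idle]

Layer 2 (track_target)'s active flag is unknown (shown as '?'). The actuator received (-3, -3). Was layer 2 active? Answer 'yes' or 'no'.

If layer 2 is active=yes:
  actuator would be (-3, -3)
If layer 2 is active=no:
  actuator would be none
Observed (-3, -3), so layer 2 was active.

yes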